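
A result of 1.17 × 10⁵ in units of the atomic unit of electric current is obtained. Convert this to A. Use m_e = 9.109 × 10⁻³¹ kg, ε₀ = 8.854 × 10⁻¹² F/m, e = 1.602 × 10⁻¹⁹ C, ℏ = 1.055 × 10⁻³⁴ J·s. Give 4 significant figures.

773.6 A

One atomic unit of electric current: I_au = e E_h/ℏ = m_e e⁵/((4πε₀)²ℏ³) = 6.612 × 10⁻³ A.
1.17 × 10⁵ × 6.612 × 10⁻³ A = 773.6 A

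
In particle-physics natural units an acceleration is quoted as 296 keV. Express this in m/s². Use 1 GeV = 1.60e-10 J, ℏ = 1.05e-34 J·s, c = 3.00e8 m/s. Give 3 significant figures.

Acceleration is [L]/[T]² = c·[E]/ℏ.
1 GeV → c/ℏ × (1 GeV in J) = 4.57e32 m/s².
Convert the energy scale: 296 keV = 2.96e-4 GeV.
Result: 2.96e-4 × 4.57e32 = 1.35e29 m/s².

1.35e29 m/s²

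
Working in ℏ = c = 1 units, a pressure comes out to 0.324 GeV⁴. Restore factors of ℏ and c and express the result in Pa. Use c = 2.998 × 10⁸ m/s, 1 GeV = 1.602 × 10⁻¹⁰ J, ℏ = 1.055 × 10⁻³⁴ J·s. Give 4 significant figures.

Pressure is [E]/[L]³ = [E]⁴/(ℏc)³.
1 GeV⁴ → 1/(ℏc)³ × (1 GeV in J)⁴ = 2.082 × 10³⁷ Pa.
Result: 0.324 × 2.082 × 10³⁷ = 6.744 × 10³⁶ Pa.

6.744 × 10³⁶ Pa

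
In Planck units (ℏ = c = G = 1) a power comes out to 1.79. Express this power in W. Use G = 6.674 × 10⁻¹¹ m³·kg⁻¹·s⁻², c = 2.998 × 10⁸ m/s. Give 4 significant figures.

6.496 × 10⁵² W

One Planck power: P_P = c⁵/G = 3.629 × 10⁵² W.
1.79 × 3.629 × 10⁵² W = 6.496 × 10⁵² W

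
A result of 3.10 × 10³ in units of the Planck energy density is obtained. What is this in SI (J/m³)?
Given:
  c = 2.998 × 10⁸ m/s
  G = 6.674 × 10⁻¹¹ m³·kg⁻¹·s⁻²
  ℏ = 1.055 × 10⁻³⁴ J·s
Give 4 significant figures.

1.436 × 10¹¹⁷ J/m³

One Planck energy density: u_P = c⁷/(ℏG²) = 4.632 × 10¹¹³ J/m³.
3.10 × 10³ × 4.632 × 10¹¹³ J/m³ = 1.436 × 10¹¹⁷ J/m³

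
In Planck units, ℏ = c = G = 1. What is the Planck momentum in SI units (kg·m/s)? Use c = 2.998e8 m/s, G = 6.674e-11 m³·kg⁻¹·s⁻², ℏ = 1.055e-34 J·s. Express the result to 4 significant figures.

The unique combination of the constants set to 1 with dimensions of momentum is p_P = √(ℏc³/G).
  = √(42.60)
  = 6.527 kg·m/s

6.527 kg·m/s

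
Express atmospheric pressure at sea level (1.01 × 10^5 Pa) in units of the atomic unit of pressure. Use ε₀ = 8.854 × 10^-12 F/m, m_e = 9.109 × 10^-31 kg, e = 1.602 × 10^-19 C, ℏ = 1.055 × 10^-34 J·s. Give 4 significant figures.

atomic unit of pressure: P_au = E_h/a₀³ = m_e⁴e¹⁰/((4πε₀)⁵ℏ⁸) = 2.929 × 10^13 Pa.
1.01 × 10^5 / 2.929 × 10^13 = 3.448 × 10^-9

3.448 × 10^-9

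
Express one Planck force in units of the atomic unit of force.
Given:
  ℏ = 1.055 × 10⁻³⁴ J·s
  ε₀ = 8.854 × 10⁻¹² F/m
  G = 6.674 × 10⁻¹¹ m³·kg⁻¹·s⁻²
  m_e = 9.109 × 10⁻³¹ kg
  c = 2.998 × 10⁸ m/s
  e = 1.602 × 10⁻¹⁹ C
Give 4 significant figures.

Planck force: F_P = c⁴/G = 1.210 × 10⁴⁴ N
atomic unit of force: F_au = E_h/a₀ = m_e²e⁶/((4πε₀)³ℏ⁴) = 8.220 × 10⁻⁸ N
ratio = 1.210 × 10⁴⁴ / 8.220 × 10⁻⁸ = 1.473 × 10⁵¹

1.473 × 10⁵¹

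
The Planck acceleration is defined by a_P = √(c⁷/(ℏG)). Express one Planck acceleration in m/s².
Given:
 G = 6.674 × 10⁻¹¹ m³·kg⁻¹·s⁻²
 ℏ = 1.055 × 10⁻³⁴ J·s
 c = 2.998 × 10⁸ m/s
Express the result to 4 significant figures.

a_P = √(c⁷/(ℏG))
  = √(3.092 × 10¹⁰³)
  = 5.560 × 10⁵¹ m/s²

5.560 × 10⁵¹ m/s²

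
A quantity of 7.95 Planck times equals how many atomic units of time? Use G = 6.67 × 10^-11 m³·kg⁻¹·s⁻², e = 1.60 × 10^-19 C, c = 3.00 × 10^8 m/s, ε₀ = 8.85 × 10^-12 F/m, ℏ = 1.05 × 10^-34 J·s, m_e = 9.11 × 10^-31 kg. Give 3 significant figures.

Planck time: t_P = √(ℏG/c⁵) = 5.37 × 10^-44 s
atomic unit of time: τ_au = (4πε₀)²ℏ³/(m_e e⁴) = 2.40 × 10^-17 s
7.95 × 5.37 × 10^-44 / 2.40 × 10^-17 = 1.78 × 10^-26

1.78 × 10^-26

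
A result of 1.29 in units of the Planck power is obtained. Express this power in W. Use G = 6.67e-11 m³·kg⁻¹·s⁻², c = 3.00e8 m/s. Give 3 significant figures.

One Planck power: P_P = c⁵/G = 3.64e52 W.
1.29 × 3.64e52 W = 4.70e52 W

4.70e52 W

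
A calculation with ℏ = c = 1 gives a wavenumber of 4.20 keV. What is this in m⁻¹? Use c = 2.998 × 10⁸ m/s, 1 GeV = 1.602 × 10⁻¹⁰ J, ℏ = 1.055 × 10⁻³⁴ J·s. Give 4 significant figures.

2.127 × 10¹⁰ m⁻¹

Inverse length is [E]/(ℏc).
1 GeV → 1/(ℏc) × (1 GeV in J) = 5.065 × 10¹⁵ m⁻¹.
Convert the energy scale: 4.20 keV = 4.20 × 10⁻⁶ GeV.
Result: 4.20 × 10⁻⁶ × 5.065 × 10¹⁵ = 2.127 × 10¹⁰ m⁻¹.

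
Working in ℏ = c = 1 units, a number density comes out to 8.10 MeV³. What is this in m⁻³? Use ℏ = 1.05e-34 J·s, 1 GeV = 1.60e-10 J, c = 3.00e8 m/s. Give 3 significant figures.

Number density is [L]⁻³ = [E]³/(ℏc)³.
1 GeV³ → 1/(ℏc)³ × (1 GeV in J)³ = 1.31e47 m⁻³.
Convert the energy scale: 8.10 MeV³ = 8.10e-9 GeV³.
Result: 8.10e-9 × 1.31e47 = 1.06e39 m⁻³.

1.06e39 m⁻³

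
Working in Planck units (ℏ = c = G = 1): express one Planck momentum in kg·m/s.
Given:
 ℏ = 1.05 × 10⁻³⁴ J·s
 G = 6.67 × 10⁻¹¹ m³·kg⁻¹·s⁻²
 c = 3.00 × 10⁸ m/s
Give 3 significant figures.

From ℏ = c = G = 1 the momentum scale is p_P = √(ℏc³/G).
  = √(42.5)
  = 6.52 kg·m/s

6.52 kg·m/s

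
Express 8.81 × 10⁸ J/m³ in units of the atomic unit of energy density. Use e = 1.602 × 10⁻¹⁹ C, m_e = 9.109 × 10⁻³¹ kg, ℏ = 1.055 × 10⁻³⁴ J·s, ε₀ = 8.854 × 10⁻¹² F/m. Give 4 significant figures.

3.008 × 10⁻⁵

atomic unit of energy density: u_au = E_h/a₀³ = m_e⁴e¹⁰/((4πε₀)⁵ℏ⁸) = 2.929 × 10¹³ J/m³.
8.81 × 10⁸ / 2.929 × 10¹³ = 3.008 × 10⁻⁵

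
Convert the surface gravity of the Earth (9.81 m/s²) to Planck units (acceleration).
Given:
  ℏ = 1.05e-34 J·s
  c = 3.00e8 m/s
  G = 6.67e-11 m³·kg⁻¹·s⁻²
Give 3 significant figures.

1.76e-51

Planck acceleration: a_P = √(c⁷/(ℏG)) = 5.59e51 m/s².
9.81 / 5.59e51 = 1.76e-51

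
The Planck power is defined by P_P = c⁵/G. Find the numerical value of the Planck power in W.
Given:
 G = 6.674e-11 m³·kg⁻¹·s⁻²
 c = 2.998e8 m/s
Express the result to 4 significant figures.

3.629e52 W

P_P = c⁵/G
  = 2.422e42 / 6.674e-11
  = 3.629e52 W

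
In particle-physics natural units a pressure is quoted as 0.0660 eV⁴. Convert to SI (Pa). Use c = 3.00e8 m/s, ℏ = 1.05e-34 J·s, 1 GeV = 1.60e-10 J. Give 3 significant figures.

Pressure is [E]/[L]³ = [E]⁴/(ℏc)³.
1 GeV⁴ → 1/(ℏc)³ × (1 GeV in J)⁴ = 2.10e37 Pa.
Convert the energy scale: 0.0660 eV⁴ = 6.60e-38 GeV⁴.
Result: 6.60e-38 × 2.10e37 = 1.38 Pa.

1.38 Pa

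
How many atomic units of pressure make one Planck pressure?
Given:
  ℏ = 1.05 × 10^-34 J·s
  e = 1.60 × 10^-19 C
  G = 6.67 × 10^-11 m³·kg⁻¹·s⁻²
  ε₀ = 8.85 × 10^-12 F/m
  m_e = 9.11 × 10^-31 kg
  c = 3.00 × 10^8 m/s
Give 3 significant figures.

1.55 × 10^100

Planck pressure: p_P = c⁷/(ℏG²) = 4.68 × 10^113 Pa
atomic unit of pressure: P_au = E_h/a₀³ = m_e⁴e¹⁰/((4πε₀)⁵ℏ⁸) = 3.01 × 10^13 Pa
ratio = 4.68 × 10^113 / 3.01 × 10^13 = 1.55 × 10^100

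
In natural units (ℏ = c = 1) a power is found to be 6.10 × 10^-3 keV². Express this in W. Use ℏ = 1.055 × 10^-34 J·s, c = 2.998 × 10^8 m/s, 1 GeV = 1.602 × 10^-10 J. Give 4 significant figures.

1.484 W

Power is [E]/[T] = [E]²/ℏ.
1 GeV² → 1/ℏ × (1 GeV in J)² = 2.433 × 10^14 W.
Convert the energy scale: 6.10 × 10^-3 keV² = 6.10 × 10^-15 GeV².
Result: 6.10 × 10^-15 × 2.433 × 10^14 = 1.484 W.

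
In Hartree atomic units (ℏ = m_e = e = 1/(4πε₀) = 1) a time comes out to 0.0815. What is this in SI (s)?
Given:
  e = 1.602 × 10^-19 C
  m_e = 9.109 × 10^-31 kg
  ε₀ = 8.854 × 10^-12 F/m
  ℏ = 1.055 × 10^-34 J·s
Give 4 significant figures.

One atomic unit of time: τ_au = (4πε₀)²ℏ³/(m_e e⁴) = 2.423 × 10^-17 s.
0.0815 × 2.423 × 10^-17 s = 1.975 × 10^-18 s

1.975 × 10^-18 s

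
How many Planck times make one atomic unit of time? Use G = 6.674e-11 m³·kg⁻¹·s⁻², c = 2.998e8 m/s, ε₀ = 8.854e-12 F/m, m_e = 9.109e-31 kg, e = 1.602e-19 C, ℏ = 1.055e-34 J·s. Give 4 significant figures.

atomic unit of time: τ_au = (4πε₀)²ℏ³/(m_e e⁴) = 2.423e-17 s
Planck time: t_P = √(ℏG/c⁵) = 5.392e-44 s
ratio = 2.423e-17 / 5.392e-44 = 4.494e26

4.494e26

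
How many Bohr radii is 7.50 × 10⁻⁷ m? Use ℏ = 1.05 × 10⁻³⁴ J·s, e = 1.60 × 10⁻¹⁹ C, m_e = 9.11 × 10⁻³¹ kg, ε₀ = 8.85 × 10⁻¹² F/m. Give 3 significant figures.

Bohr radius: a₀ = 4πε₀ℏ²/(m_e e²) = 5.26 × 10⁻¹¹ m.
7.50 × 10⁻⁷ / 5.26 × 10⁻¹¹ = 1.43 × 10⁴

1.43 × 10⁴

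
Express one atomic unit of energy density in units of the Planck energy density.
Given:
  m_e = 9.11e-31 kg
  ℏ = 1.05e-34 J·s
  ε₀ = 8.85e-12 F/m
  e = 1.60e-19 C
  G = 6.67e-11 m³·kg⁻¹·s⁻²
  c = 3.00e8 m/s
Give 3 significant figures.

6.44e-101

atomic unit of energy density: u_au = E_h/a₀³ = m_e⁴e¹⁰/((4πε₀)⁵ℏ⁸) = 3.01e13 J/m³
Planck energy density: u_P = c⁷/(ℏG²) = 4.68e113 J/m³
ratio = 3.01e13 / 4.68e113 = 6.44e-101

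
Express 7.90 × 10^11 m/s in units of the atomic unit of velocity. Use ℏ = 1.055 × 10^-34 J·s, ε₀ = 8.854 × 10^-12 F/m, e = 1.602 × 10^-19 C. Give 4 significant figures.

atomic unit of velocity: v_au = e²/(4πε₀ℏ) = 2.186 × 10^6 m/s.
7.90 × 10^11 / 2.186 × 10^6 = 3.613 × 10^5

3.613 × 10^5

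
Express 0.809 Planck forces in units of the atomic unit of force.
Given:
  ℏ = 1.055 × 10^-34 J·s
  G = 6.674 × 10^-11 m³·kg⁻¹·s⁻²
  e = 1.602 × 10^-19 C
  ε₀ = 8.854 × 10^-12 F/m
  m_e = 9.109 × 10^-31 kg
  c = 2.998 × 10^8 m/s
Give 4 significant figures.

1.191 × 10^51

Planck force: F_P = c⁴/G = 1.210 × 10^44 N
atomic unit of force: F_au = E_h/a₀ = m_e²e⁶/((4πε₀)³ℏ⁴) = 8.220 × 10^-8 N
0.809 × 1.210 × 10^44 / 8.220 × 10^-8 = 1.191 × 10^51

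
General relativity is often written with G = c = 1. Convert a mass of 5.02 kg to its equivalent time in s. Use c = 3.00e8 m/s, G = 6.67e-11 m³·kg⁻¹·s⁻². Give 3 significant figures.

Mass → time via G/c³.
5.02 kg × (G/c³) = 1.24e-35 s

1.24e-35 s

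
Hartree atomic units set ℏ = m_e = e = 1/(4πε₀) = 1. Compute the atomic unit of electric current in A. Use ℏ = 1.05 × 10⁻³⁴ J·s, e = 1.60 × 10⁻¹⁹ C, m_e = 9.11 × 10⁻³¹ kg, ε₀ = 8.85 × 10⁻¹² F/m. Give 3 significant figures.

The unique combination of the constants set to 1 with dimensions of current is I_au = e E_h/ℏ = m_e e⁵/((4πε₀)²ℏ³).
E_h = 4.38 × 10⁻¹⁸ J
e·E_h/ℏ = 6.67 × 10⁻³ A

6.67 × 10⁻³ A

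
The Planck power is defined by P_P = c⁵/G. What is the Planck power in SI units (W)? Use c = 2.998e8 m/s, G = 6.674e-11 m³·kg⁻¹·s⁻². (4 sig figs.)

3.629e52 W

P_P = c⁵/G
  = 2.422e42 / 6.674e-11
  = 3.629e52 W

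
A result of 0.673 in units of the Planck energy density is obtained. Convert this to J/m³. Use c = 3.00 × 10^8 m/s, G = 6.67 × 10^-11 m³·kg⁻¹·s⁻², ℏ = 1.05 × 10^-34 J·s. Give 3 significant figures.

One Planck energy density: u_P = c⁷/(ℏG²) = 4.68 × 10^113 J/m³.
0.673 × 4.68 × 10^113 J/m³ = 3.15 × 10^113 J/m³

3.15 × 10^113 J/m³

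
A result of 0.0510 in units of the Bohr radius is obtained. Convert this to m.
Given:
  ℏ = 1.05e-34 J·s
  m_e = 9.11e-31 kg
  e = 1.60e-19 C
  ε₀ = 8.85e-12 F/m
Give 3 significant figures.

One Bohr radius: a₀ = 4πε₀ℏ²/(m_e e²) = 5.26e-11 m.
0.0510 × 5.26e-11 m = 2.68e-12 m

2.68e-12 m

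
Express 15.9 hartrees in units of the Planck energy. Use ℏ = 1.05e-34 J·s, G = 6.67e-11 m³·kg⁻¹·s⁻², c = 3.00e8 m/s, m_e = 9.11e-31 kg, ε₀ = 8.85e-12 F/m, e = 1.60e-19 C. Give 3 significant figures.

hartree: E_h = m_e e⁴/(4πε₀ℏ)² = 4.38e-18 J
Planck energy: E_P = √(ℏc⁵/G) = 1.96e9 J
15.9 × 4.38e-18 / 1.96e9 = 3.56e-26

3.56e-26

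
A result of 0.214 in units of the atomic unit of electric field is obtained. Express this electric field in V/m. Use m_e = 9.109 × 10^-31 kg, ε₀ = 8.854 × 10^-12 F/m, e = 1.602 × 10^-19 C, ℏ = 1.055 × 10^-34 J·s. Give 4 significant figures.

1.098 × 10^11 V/m

One atomic unit of electric field: E_au = E_h/(e a₀) = m_e²e⁵/((4πε₀)³ℏ⁴) = 5.131 × 10^11 V/m.
0.214 × 5.131 × 10^11 V/m = 1.098 × 10^11 V/m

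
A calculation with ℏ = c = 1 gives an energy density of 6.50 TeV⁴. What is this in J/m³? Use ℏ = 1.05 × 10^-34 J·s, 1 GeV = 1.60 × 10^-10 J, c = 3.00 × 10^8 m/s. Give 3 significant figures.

[E]/[L]³ = [E]⁴/(ℏc)³; restore (ℏc)⁻³.
1 GeV⁴ → 1/(ℏc)³ × (1 GeV in J)⁴ = 2.10 × 10^37 J/m³.
Convert the energy scale: 6.50 TeV⁴ = 6.50 × 10^12 GeV⁴.
Result: 6.50 × 10^12 × 2.10 × 10^37 = 1.36 × 10^50 J/m³.

1.36 × 10^50 J/m³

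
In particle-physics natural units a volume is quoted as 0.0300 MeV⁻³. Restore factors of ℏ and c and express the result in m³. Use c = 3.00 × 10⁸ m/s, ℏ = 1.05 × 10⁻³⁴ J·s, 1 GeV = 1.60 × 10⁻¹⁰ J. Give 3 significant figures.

2.29 × 10⁻⁴⁰ m³

Volume is [L]³ = [E]⁻³·(ℏc)³.
1 GeV⁻³ → (ℏc)³ × (1 GeV in J)⁻³ = 7.63 × 10⁻⁴⁸ m³.
Convert the energy scale: 0.0300 MeV⁻³ = 3.00 × 10⁷ GeV⁻³.
Result: 3.00 × 10⁷ × 7.63 × 10⁻⁴⁸ = 2.29 × 10⁻⁴⁰ m³.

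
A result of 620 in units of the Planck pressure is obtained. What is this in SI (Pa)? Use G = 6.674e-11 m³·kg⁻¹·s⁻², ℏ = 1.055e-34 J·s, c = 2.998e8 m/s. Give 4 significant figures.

2.872e116 Pa

One Planck pressure: p_P = c⁷/(ℏG²) = 4.632e113 Pa.
620 × 4.632e113 Pa = 2.872e116 Pa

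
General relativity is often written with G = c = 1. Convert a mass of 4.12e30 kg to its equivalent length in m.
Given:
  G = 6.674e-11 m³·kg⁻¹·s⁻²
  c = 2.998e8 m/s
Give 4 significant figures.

In G = c = 1 units mass has dimensions of length; the conversion factor is G/c².
4.12e30 kg × (G/c²) = 3.059e3 m

3.059e3 m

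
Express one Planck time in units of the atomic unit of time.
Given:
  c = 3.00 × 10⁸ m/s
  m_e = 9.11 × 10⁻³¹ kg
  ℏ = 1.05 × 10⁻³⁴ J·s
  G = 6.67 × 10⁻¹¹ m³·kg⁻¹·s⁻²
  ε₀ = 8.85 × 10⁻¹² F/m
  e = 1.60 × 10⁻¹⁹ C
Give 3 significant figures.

Planck time: t_P = √(ℏG/c⁵) = 5.37 × 10⁻⁴⁴ s
atomic unit of time: τ_au = (4πε₀)²ℏ³/(m_e e⁴) = 2.40 × 10⁻¹⁷ s
ratio = 5.37 × 10⁻⁴⁴ / 2.40 × 10⁻¹⁷ = 2.24 × 10⁻²⁷

2.24 × 10⁻²⁷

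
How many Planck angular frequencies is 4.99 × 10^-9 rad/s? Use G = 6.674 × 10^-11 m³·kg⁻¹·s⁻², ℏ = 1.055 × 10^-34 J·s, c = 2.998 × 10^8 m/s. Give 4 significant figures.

2.691 × 10^-52

Planck angular frequency: ω_P = √(c⁵/(ℏG)) = 1.855 × 10^43 rad/s.
4.99 × 10^-9 / 1.855 × 10^43 = 2.691 × 10^-52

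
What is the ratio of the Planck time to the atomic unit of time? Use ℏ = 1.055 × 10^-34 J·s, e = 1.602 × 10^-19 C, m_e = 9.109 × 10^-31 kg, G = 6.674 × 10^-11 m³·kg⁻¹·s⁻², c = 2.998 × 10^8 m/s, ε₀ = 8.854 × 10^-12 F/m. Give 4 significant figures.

Planck time: t_P = √(ℏG/c⁵) = 5.392 × 10^-44 s
atomic unit of time: τ_au = (4πε₀)²ℏ³/(m_e e⁴) = 2.423 × 10^-17 s
ratio = 5.392 × 10^-44 / 2.423 × 10^-17 = 2.225 × 10^-27

2.225 × 10^-27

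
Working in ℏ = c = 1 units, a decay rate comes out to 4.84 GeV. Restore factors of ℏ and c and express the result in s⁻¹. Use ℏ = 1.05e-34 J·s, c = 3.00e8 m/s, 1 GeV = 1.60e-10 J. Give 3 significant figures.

A rate is [E]/ℏ; divide by ℏ.
1 GeV → 1/ℏ × (1 GeV in J) = 1.52e24 s⁻¹.
Result: 4.84 × 1.52e24 = 7.38e24 s⁻¹.

7.38e24 s⁻¹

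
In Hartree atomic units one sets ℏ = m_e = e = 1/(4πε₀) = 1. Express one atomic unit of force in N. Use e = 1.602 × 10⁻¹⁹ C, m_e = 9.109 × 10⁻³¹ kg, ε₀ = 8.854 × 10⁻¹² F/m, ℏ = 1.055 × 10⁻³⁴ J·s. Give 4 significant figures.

F_au = E_h/a₀ = m_e²e⁶/((4πε₀)³ℏ⁴)
E_h = 4.354 × 10⁻¹⁸ J
a₀ = 5.297 × 10⁻¹¹ m
E_h/a₀ = 8.220 × 10⁻⁸ N

8.220 × 10⁻⁸ N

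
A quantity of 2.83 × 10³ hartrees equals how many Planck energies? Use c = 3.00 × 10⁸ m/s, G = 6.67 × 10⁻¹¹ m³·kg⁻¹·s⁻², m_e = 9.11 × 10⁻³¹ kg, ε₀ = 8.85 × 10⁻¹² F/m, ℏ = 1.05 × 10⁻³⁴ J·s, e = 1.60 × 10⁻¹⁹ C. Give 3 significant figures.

hartree: E_h = m_e e⁴/(4πε₀ℏ)² = 4.38 × 10⁻¹⁸ J
Planck energy: E_P = √(ℏc⁵/G) = 1.96 × 10⁹ J
2.83 × 10³ × 4.38 × 10⁻¹⁸ / 1.96 × 10⁹ = 6.34 × 10⁻²⁴

6.34 × 10⁻²⁴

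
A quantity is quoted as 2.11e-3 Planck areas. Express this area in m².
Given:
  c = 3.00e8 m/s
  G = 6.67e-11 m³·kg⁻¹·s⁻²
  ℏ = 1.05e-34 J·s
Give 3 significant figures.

5.47e-73 m²

One Planck area: A_P = ℏG/c³ = 2.59e-70 m².
2.11e-3 × 2.59e-70 m² = 5.47e-73 m²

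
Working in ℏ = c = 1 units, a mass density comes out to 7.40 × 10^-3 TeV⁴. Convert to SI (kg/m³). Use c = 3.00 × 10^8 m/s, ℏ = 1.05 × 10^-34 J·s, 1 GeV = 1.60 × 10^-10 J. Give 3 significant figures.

1.72 × 10^30 kg/m³

Mass density is [E]/(c²[L]³) = [E]⁴/(ℏ³c⁵).
1 GeV⁴ → 1/(ℏ³c⁵) × (1 GeV in J)⁴ = 2.33 × 10^20 kg/m³.
Convert the energy scale: 7.40 × 10^-3 TeV⁴ = 7.40 × 10^9 GeV⁴.
Result: 7.40 × 10^9 × 2.33 × 10^20 = 1.72 × 10^30 kg/m³.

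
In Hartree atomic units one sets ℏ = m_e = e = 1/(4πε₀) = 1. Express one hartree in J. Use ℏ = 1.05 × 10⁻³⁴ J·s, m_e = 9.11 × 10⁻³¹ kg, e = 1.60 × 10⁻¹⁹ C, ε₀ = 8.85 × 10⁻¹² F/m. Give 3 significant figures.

E_h = m_e e⁴/(4πε₀ℏ)²
  = 5.97 × 10⁻¹⁰⁶ / 1.36 × 10⁻⁸⁸
  = 4.38 × 10⁻¹⁸ J

4.38 × 10⁻¹⁸ J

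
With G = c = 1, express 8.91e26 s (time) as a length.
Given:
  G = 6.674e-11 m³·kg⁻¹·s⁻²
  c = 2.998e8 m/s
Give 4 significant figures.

2.671e35 m

Time → length via c.
8.91e26 s × (c) = 2.671e35 m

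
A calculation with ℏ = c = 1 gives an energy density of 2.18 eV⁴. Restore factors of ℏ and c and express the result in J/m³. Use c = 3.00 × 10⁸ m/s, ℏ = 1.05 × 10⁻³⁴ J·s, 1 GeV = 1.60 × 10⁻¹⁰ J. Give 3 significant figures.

45.7 J/m³

[E]/[L]³ = [E]⁴/(ℏc)³; restore (ℏc)⁻³.
1 GeV⁴ → 1/(ℏc)³ × (1 GeV in J)⁴ = 2.10 × 10³⁷ J/m³.
Convert the energy scale: 2.18 eV⁴ = 2.18 × 10⁻³⁶ GeV⁴.
Result: 2.18 × 10⁻³⁶ × 2.10 × 10³⁷ = 45.7 J/m³.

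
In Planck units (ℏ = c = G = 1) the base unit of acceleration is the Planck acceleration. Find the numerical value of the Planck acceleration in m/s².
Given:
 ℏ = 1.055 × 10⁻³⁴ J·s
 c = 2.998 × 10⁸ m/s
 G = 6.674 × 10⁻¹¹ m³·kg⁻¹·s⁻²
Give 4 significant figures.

5.560 × 10⁵¹ m/s²

a_P = √(c⁷/(ℏG))
  = √(3.092 × 10¹⁰³)
  = 5.560 × 10⁵¹ m/s²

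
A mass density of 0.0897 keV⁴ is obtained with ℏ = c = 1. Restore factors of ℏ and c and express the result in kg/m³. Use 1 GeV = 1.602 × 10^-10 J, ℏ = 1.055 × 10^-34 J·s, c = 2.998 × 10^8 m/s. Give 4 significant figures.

Mass density is [E]/(c²[L]³) = [E]⁴/(ℏ³c⁵).
1 GeV⁴ → 1/(ℏ³c⁵) × (1 GeV in J)⁴ = 2.316 × 10^20 kg/m³.
Convert the energy scale: 0.0897 keV⁴ = 8.97 × 10^-26 GeV⁴.
Result: 8.97 × 10^-26 × 2.316 × 10^20 = 2.077 × 10^-5 kg/m³.

2.077 × 10^-5 kg/m³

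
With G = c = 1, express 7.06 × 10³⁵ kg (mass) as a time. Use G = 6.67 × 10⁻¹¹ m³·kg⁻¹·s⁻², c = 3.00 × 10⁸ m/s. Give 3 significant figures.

Mass → time via G/c³.
7.06 × 10³⁵ kg × (G/c³) = 1.74 s

1.74 s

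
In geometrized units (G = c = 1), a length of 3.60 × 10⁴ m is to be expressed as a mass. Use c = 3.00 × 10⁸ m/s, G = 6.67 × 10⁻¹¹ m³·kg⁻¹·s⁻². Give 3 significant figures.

Length → mass via c²/G.
3.60 × 10⁴ m × (c²/G) = 4.86 × 10³¹ kg

4.86 × 10³¹ kg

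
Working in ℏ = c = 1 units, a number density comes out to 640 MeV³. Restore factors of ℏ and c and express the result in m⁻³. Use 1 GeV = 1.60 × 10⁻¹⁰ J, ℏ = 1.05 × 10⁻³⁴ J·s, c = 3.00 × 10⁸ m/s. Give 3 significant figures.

8.39 × 10⁴⁰ m⁻³

Number density is [L]⁻³ = [E]³/(ℏc)³.
1 GeV³ → 1/(ℏc)³ × (1 GeV in J)³ = 1.31 × 10⁴⁷ m⁻³.
Convert the energy scale: 640 MeV³ = 6.40 × 10⁻⁷ GeV³.
Result: 6.40 × 10⁻⁷ × 1.31 × 10⁴⁷ = 8.39 × 10⁴⁰ m⁻³.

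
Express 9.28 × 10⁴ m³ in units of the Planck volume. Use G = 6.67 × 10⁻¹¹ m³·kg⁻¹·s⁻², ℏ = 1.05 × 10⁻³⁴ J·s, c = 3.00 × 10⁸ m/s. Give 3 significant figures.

Planck volume: V_P = (ℏG/c³)^(3/2) = 4.18 × 10⁻¹⁰⁵ m³.
9.28 × 10⁴ / 4.18 × 10⁻¹⁰⁵ = 2.22 × 10¹⁰⁹

2.22 × 10¹⁰⁹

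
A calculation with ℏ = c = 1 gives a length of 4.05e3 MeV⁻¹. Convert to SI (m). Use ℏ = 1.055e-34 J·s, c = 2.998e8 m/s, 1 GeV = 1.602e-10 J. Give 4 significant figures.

7.996e-10 m

A length is [E]⁻¹ in ℏ=c=1; restore one factor of ℏc.
1 GeV⁻¹ → ℏc × (1 GeV in J)⁻¹ = 1.974e-16 m.
Convert the energy scale: 4.05e3 MeV⁻¹ = 4.05e6 GeV⁻¹.
Result: 4.05e6 × 1.974e-16 = 7.996e-10 m.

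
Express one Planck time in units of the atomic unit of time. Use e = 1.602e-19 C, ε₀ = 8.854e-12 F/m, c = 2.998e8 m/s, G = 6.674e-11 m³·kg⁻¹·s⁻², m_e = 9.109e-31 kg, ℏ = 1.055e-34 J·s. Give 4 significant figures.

2.225e-27

Planck time: t_P = √(ℏG/c⁵) = 5.392e-44 s
atomic unit of time: τ_au = (4πε₀)²ℏ³/(m_e e⁴) = 2.423e-17 s
ratio = 5.392e-44 / 2.423e-17 = 2.225e-27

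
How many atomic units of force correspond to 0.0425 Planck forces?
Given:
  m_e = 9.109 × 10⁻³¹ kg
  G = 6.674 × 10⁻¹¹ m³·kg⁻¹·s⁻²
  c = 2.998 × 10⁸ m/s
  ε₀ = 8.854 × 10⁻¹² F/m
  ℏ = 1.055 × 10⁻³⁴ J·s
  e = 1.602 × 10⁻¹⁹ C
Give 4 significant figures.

Planck force: F_P = c⁴/G = 1.210 × 10⁴⁴ N
atomic unit of force: F_au = E_h/a₀ = m_e²e⁶/((4πε₀)³ℏ⁴) = 8.220 × 10⁻⁸ N
0.0425 × 1.210 × 10⁴⁴ / 8.220 × 10⁻⁸ = 6.259 × 10⁴⁹

6.259 × 10⁴⁹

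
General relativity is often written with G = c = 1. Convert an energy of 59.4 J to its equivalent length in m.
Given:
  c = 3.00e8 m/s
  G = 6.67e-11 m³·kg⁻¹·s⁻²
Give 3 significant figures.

4.89e-43 m

Energy → length via G/c⁴.
59.4 J × (G/c⁴) = 4.89e-43 m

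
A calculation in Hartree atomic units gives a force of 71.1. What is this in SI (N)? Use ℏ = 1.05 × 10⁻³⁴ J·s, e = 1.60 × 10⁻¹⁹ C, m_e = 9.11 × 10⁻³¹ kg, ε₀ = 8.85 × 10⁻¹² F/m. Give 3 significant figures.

5.92 × 10⁻⁶ N

One atomic unit of force: F_au = E_h/a₀ = m_e²e⁶/((4πε₀)³ℏ⁴) = 8.33 × 10⁻⁸ N.
71.1 × 8.33 × 10⁻⁸ N = 5.92 × 10⁻⁶ N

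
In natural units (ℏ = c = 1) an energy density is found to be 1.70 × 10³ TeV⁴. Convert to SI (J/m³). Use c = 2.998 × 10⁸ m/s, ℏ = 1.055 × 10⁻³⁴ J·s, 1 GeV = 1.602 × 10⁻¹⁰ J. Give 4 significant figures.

[E]/[L]³ = [E]⁴/(ℏc)³; restore (ℏc)⁻³.
1 GeV⁴ → 1/(ℏc)³ × (1 GeV in J)⁴ = 2.082 × 10³⁷ J/m³.
Convert the energy scale: 1.70 × 10³ TeV⁴ = 1.70 × 10¹⁵ GeV⁴.
Result: 1.70 × 10¹⁵ × 2.082 × 10³⁷ = 3.539 × 10⁵² J/m³.

3.539 × 10⁵² J/m³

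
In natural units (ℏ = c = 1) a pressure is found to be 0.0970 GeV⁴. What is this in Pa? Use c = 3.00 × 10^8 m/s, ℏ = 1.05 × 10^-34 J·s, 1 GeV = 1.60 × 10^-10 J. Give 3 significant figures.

2.03 × 10^36 Pa

Pressure is [E]/[L]³ = [E]⁴/(ℏc)³.
1 GeV⁴ → 1/(ℏc)³ × (1 GeV in J)⁴ = 2.10 × 10^37 Pa.
Result: 0.0970 × 2.10 × 10^37 = 2.03 × 10^36 Pa.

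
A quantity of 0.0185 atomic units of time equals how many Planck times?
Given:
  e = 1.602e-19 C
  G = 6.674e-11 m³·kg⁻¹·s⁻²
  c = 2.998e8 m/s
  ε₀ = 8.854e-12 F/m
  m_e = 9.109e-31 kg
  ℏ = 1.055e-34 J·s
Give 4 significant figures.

atomic unit of time: τ_au = (4πε₀)²ℏ³/(m_e e⁴) = 2.423e-17 s
Planck time: t_P = √(ℏG/c⁵) = 5.392e-44 s
0.0185 × 2.423e-17 / 5.392e-44 = 8.313e24

8.313e24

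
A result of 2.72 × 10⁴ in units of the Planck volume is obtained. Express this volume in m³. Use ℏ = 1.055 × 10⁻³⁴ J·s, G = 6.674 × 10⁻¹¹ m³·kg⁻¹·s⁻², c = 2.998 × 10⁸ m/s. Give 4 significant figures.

1.149 × 10⁻¹⁰⁰ m³

One Planck volume: V_P = (ℏG/c³)^(3/2) = 4.224 × 10⁻¹⁰⁵ m³.
2.72 × 10⁴ × 4.224 × 10⁻¹⁰⁵ m³ = 1.149 × 10⁻¹⁰⁰ m³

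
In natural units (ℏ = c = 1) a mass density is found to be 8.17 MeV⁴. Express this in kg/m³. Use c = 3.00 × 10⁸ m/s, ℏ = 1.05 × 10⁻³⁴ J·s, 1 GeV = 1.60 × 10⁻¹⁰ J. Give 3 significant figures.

1.90 × 10⁹ kg/m³

Mass density is [E]/(c²[L]³) = [E]⁴/(ℏ³c⁵).
1 GeV⁴ → 1/(ℏ³c⁵) × (1 GeV in J)⁴ = 2.33 × 10²⁰ kg/m³.
Convert the energy scale: 8.17 MeV⁴ = 8.17 × 10⁻¹² GeV⁴.
Result: 8.17 × 10⁻¹² × 2.33 × 10²⁰ = 1.90 × 10⁹ kg/m³.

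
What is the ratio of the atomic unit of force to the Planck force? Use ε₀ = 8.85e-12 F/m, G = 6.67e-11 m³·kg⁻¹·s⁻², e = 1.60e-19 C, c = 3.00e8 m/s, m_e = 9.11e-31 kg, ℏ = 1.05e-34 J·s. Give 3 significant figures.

atomic unit of force: F_au = E_h/a₀ = m_e²e⁶/((4πε₀)³ℏ⁴) = 8.33e-8 N
Planck force: F_P = c⁴/G = 1.21e44 N
ratio = 8.33e-8 / 1.21e44 = 6.86e-52

6.86e-52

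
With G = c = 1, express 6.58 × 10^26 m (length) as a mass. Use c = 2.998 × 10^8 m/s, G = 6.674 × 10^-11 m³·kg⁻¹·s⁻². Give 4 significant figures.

Length → mass via c²/G.
6.58 × 10^26 m × (c²/G) = 8.861 × 10^53 kg

8.861 × 10^53 kg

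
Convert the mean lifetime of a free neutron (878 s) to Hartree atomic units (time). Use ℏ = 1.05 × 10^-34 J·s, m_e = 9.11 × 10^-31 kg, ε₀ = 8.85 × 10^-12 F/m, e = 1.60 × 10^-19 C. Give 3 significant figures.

3.66 × 10^19

atomic unit of time: τ_au = (4πε₀)²ℏ³/(m_e e⁴) = 2.40 × 10^-17 s.
878 / 2.40 × 10^-17 = 3.66 × 10^19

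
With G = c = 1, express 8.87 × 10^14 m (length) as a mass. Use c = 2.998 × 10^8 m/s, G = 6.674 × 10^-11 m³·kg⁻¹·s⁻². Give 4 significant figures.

Length → mass via c²/G.
8.87 × 10^14 m × (c²/G) = 1.195 × 10^42 kg

1.195 × 10^42 kg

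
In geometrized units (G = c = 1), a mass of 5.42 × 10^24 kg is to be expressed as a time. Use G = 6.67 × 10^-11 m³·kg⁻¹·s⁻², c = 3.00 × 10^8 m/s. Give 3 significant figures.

1.34 × 10^-11 s

Mass → time via G/c³.
5.42 × 10^24 kg × (G/c³) = 1.34 × 10^-11 s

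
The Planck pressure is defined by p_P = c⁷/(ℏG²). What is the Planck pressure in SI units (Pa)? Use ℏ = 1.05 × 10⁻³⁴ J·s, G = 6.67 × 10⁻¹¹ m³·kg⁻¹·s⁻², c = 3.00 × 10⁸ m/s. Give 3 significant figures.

4.68 × 10¹¹³ Pa

p_P = c⁷/(ℏG²)
  = 2.19 × 10⁵⁹ / 4.67 × 10⁻⁵⁵
  = 4.68 × 10¹¹³ Pa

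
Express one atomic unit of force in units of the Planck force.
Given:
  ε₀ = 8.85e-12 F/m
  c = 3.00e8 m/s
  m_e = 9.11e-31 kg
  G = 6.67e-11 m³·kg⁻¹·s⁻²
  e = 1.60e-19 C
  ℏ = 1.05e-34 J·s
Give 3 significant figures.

atomic unit of force: F_au = E_h/a₀ = m_e²e⁶/((4πε₀)³ℏ⁴) = 8.33e-8 N
Planck force: F_P = c⁴/G = 1.21e44 N
ratio = 8.33e-8 / 1.21e44 = 6.86e-52

6.86e-52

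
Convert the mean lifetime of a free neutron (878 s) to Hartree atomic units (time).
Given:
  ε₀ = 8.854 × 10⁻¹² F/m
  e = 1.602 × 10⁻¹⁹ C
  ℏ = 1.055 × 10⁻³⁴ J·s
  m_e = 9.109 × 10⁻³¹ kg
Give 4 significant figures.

atomic unit of time: τ_au = (4πε₀)²ℏ³/(m_e e⁴) = 2.423 × 10⁻¹⁷ s.
878 / 2.423 × 10⁻¹⁷ = 3.624 × 10¹⁹

3.624 × 10¹⁹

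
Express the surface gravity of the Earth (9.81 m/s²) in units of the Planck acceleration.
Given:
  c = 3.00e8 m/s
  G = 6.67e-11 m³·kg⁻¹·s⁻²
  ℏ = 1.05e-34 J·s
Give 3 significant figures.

1.76e-51

Planck acceleration: a_P = √(c⁷/(ℏG)) = 5.59e51 m/s².
9.81 / 5.59e51 = 1.76e-51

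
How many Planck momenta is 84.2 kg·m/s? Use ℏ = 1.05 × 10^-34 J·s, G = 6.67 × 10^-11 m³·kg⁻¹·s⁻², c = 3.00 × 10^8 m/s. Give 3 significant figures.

Planck momentum: p_P = √(ℏc³/G) = 6.52 kg·m/s.
84.2 / 6.52 = 12.9

12.9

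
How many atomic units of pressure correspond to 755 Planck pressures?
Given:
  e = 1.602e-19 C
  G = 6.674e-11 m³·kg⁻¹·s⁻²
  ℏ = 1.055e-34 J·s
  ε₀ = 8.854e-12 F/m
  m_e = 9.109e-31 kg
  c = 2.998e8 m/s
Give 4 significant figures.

1.194e103

Planck pressure: p_P = c⁷/(ℏG²) = 4.632e113 Pa
atomic unit of pressure: P_au = E_h/a₀³ = m_e⁴e¹⁰/((4πε₀)⁵ℏ⁸) = 2.929e13 Pa
755 × 4.632e113 / 2.929e13 = 1.194e103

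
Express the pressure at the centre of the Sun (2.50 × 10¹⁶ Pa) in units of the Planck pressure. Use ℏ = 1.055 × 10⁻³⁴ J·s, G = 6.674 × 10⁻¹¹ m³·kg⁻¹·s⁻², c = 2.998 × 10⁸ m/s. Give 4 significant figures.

Planck pressure: p_P = c⁷/(ℏG²) = 4.632 × 10¹¹³ Pa.
2.50 × 10¹⁶ / 4.632 × 10¹¹³ = 5.397 × 10⁻⁹⁸

5.397 × 10⁻⁹⁸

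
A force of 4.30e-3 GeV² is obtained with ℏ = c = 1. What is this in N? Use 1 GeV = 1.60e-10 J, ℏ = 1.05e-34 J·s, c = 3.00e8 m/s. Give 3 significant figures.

Force is [E]/[L] = [E]²/(ℏc); restore (ℏc)⁻¹.
1 GeV² → 1/(ℏc) × (1 GeV in J)² = 8.13e5 N.
Result: 4.30e-3 × 8.13e5 = 3.49e3 N.

3.49e3 N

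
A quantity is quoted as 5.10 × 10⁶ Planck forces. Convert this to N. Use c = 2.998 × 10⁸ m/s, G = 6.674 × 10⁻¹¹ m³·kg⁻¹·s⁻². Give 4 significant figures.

6.173 × 10⁵⁰ N

One Planck force: F_P = c⁴/G = 1.210 × 10⁴⁴ N.
5.10 × 10⁶ × 1.210 × 10⁴⁴ N = 6.173 × 10⁵⁰ N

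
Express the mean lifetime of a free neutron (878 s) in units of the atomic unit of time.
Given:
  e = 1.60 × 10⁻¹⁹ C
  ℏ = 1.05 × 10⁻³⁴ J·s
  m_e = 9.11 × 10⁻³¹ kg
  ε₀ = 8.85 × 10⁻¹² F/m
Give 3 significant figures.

3.66 × 10¹⁹

atomic unit of time: τ_au = (4πε₀)²ℏ³/(m_e e⁴) = 2.40 × 10⁻¹⁷ s.
878 / 2.40 × 10⁻¹⁷ = 3.66 × 10¹⁹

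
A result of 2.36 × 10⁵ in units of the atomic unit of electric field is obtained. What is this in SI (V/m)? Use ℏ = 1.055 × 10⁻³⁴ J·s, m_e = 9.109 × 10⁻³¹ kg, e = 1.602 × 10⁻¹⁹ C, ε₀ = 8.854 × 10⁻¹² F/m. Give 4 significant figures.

1.211 × 10¹⁷ V/m

One atomic unit of electric field: E_au = E_h/(e a₀) = m_e²e⁵/((4πε₀)³ℏ⁴) = 5.131 × 10¹¹ V/m.
2.36 × 10⁵ × 5.131 × 10¹¹ V/m = 1.211 × 10¹⁷ V/m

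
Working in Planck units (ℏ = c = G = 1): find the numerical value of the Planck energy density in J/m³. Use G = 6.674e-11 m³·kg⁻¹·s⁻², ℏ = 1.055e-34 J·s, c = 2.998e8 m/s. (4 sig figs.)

Dimensional analysis gives u_P = c⁷/(ℏG²).
  = 2.177e59 / 4.699e-55
  = 4.632e113 J/m³

4.632e113 J/m³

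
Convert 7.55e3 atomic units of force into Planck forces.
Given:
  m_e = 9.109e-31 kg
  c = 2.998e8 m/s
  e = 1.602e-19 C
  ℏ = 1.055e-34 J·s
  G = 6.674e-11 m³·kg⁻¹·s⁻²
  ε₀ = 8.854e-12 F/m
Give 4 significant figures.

5.127e-48

atomic unit of force: F_au = E_h/a₀ = m_e²e⁶/((4πε₀)³ℏ⁴) = 8.220e-8 N
Planck force: F_P = c⁴/G = 1.210e44 N
7.55e3 × 8.220e-8 / 1.210e44 = 5.127e-48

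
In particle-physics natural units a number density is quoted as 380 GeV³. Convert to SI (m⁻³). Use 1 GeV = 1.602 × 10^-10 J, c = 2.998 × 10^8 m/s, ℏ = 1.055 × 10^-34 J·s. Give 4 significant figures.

4.938 × 10^49 m⁻³

Number density is [L]⁻³ = [E]³/(ℏc)³.
1 GeV³ → 1/(ℏc)³ × (1 GeV in J)³ = 1.299 × 10^47 m⁻³.
Result: 380 × 1.299 × 10^47 = 4.938 × 10^49 m⁻³.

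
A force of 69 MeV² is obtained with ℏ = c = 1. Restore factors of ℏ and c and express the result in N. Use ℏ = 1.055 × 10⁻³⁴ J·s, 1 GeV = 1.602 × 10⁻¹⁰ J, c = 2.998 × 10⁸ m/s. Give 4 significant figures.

55.99 N

Force is [E]/[L] = [E]²/(ℏc); restore (ℏc)⁻¹.
1 GeV² → 1/(ℏc) × (1 GeV in J)² = 8.114 × 10⁵ N.
Convert the energy scale: 69 MeV² = 6.90 × 10⁻⁵ GeV².
Result: 6.90 × 10⁻⁵ × 8.114 × 10⁵ = 55.99 N.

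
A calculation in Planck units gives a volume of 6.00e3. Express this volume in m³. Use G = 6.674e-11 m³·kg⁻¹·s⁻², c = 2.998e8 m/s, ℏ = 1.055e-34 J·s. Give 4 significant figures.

One Planck volume: V_P = (ℏG/c³)^(3/2) = 4.224e-105 m³.
6.00e3 × 4.224e-105 m³ = 2.534e-101 m³

2.534e-101 m³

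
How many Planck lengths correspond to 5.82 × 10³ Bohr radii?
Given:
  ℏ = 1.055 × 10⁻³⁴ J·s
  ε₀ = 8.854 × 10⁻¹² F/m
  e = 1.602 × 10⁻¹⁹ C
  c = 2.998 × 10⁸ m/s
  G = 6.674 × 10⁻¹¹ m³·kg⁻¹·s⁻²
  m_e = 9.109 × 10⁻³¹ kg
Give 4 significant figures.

1.907 × 10²⁸

Bohr radius: a₀ = 4πε₀ℏ²/(m_e e²) = 5.297 × 10⁻¹¹ m
Planck length: ℓ_P = √(ℏG/c³) = 1.616 × 10⁻³⁵ m
5.82 × 10³ × 5.297 × 10⁻¹¹ / 1.616 × 10⁻³⁵ = 1.907 × 10²⁸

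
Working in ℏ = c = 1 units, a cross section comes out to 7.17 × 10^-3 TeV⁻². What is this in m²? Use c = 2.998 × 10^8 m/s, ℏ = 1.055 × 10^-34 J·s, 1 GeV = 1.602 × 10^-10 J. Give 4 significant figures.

Area is [L]² = [E]⁻²·(ℏc)²; restore (ℏc)².
1 GeV⁻² → (ℏc)² × (1 GeV in J)⁻² = 3.898 × 10^-32 m².
Convert the energy scale: 7.17 × 10^-3 TeV⁻² = 7.17 × 10^-9 GeV⁻².
Result: 7.17 × 10^-9 × 3.898 × 10^-32 = 2.795 × 10^-40 m².

2.795 × 10^-40 m²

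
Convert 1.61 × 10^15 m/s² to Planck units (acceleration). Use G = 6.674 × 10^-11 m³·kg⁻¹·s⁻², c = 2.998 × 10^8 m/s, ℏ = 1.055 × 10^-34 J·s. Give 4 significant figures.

Planck acceleration: a_P = √(c⁷/(ℏG)) = 5.560 × 10^51 m/s².
1.61 × 10^15 / 5.560 × 10^51 = 2.896 × 10^-37

2.896 × 10^-37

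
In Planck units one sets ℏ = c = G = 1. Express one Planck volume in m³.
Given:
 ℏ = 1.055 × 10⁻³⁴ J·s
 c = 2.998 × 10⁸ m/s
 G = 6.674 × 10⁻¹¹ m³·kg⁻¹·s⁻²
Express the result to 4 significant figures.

4.224 × 10⁻¹⁰⁵ m³

V_P = (ℏG/c³)^(3/2)
  = √(1.784 × 10⁻²⁰⁹)
  = 4.224 × 10⁻¹⁰⁵ m³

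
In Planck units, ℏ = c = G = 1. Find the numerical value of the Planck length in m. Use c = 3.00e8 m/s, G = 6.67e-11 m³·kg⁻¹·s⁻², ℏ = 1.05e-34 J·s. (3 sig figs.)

From ℏ = c = G = 1 the length scale is ℓ_P = √(ℏG/c³).
  = √(2.59e-70)
  = 1.61e-35 m

1.61e-35 m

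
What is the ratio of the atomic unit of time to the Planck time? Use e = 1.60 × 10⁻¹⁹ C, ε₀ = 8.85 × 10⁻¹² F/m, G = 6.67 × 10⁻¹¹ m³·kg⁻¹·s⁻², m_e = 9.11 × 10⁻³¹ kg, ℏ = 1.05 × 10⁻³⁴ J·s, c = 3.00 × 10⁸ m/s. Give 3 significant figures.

atomic unit of time: τ_au = (4πε₀)²ℏ³/(m_e e⁴) = 2.40 × 10⁻¹⁷ s
Planck time: t_P = √(ℏG/c⁵) = 5.37 × 10⁻⁴⁴ s
ratio = 2.40 × 10⁻¹⁷ / 5.37 × 10⁻⁴⁴ = 4.47 × 10²⁶

4.47 × 10²⁶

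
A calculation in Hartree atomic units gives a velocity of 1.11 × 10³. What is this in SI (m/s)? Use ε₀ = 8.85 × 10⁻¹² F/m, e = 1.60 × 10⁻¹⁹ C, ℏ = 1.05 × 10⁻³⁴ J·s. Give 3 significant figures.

One atomic unit of velocity: v_au = e²/(4πε₀ℏ) = 2.19 × 10⁶ m/s.
1.11 × 10³ × 2.19 × 10⁶ m/s = 2.43 × 10⁹ m/s

2.43 × 10⁹ m/s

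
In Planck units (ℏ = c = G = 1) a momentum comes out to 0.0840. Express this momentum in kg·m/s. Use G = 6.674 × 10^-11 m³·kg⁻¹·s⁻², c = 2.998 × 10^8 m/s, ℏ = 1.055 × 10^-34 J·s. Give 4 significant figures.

0.5482 kg·m/s

One Planck momentum: p_P = √(ℏc³/G) = 6.527 kg·m/s.
0.0840 × 6.527 kg·m/s = 0.5482 kg·m/s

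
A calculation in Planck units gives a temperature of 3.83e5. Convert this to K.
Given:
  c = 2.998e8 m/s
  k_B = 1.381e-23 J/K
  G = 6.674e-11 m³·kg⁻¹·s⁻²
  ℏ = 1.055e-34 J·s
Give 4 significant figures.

One Planck temperature: T_P = √(ℏc⁵/G) / k_B = 1.417e32 K.
3.83e5 × 1.417e32 K = 5.426e37 K

5.426e37 K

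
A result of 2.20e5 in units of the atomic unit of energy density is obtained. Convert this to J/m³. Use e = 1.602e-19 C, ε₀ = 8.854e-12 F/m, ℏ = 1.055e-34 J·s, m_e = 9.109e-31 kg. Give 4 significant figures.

6.444e18 J/m³

One atomic unit of energy density: u_au = E_h/a₀³ = m_e⁴e¹⁰/((4πε₀)⁵ℏ⁸) = 2.929e13 J/m³.
2.20e5 × 2.929e13 J/m³ = 6.444e18 J/m³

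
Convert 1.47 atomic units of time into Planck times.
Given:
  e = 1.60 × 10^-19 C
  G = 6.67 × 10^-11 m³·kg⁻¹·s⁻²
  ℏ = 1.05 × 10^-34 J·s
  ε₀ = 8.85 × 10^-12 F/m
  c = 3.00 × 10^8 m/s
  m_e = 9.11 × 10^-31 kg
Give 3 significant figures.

6.57 × 10^26

atomic unit of time: τ_au = (4πε₀)²ℏ³/(m_e e⁴) = 2.40 × 10^-17 s
Planck time: t_P = √(ℏG/c⁵) = 5.37 × 10^-44 s
1.47 × 2.40 × 10^-17 / 5.37 × 10^-44 = 6.57 × 10^26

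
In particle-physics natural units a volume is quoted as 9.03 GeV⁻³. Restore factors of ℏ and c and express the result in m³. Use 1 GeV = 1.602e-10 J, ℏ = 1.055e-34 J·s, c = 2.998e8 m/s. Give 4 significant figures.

Volume is [L]³ = [E]⁻³·(ℏc)³.
1 GeV⁻³ → (ℏc)³ × (1 GeV in J)⁻³ = 7.696e-48 m³.
Result: 9.03 × 7.696e-48 = 6.949e-47 m³.

6.949e-47 m³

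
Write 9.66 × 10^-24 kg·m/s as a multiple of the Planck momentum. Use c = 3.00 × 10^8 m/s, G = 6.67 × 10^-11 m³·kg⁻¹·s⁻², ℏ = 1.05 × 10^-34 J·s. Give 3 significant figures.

Planck momentum: p_P = √(ℏc³/G) = 6.52 kg·m/s.
9.66 × 10^-24 / 6.52 = 1.48 × 10^-24

1.48 × 10^-24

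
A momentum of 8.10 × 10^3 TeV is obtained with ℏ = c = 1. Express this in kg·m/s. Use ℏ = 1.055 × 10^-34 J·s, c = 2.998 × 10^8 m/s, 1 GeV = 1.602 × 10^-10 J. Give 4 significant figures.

4.328 × 10^-12 kg·m/s

Momentum is [E]/c; divide by c.
1 GeV → 1/c × (1 GeV in J) = 5.344 × 10^-19 kg·m/s.
Convert the energy scale: 8.10 × 10^3 TeV = 8.10 × 10^6 GeV.
Result: 8.10 × 10^6 × 5.344 × 10^-19 = 4.328 × 10^-12 kg·m/s.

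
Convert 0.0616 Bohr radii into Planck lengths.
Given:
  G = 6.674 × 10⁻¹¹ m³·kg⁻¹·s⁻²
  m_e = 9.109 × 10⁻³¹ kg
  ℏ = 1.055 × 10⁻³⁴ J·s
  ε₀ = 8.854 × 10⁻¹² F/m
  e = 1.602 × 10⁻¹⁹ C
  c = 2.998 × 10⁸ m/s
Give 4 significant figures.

2.019 × 10²³

Bohr radius: a₀ = 4πε₀ℏ²/(m_e e²) = 5.297 × 10⁻¹¹ m
Planck length: ℓ_P = √(ℏG/c³) = 1.616 × 10⁻³⁵ m
0.0616 × 5.297 × 10⁻¹¹ / 1.616 × 10⁻³⁵ = 2.019 × 10²³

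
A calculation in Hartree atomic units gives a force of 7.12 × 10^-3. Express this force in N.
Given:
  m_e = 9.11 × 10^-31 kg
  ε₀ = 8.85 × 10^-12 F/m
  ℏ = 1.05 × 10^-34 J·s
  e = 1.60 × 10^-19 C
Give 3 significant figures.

One atomic unit of force: F_au = E_h/a₀ = m_e²e⁶/((4πε₀)³ℏ⁴) = 8.33 × 10^-8 N.
7.12 × 10^-3 × 8.33 × 10^-8 N = 5.93 × 10^-10 N

5.93 × 10^-10 N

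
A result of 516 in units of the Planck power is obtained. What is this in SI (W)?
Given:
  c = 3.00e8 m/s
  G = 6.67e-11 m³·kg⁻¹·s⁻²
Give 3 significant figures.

One Planck power: P_P = c⁵/G = 3.64e52 W.
516 × 3.64e52 W = 1.88e55 W

1.88e55 W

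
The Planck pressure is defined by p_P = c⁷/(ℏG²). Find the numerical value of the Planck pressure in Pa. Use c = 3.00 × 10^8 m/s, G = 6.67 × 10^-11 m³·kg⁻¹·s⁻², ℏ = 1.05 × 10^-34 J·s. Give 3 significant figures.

p_P = c⁷/(ℏG²)
  = 2.19 × 10^59 / 4.67 × 10^-55
  = 4.68 × 10^113 Pa

4.68 × 10^113 Pa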